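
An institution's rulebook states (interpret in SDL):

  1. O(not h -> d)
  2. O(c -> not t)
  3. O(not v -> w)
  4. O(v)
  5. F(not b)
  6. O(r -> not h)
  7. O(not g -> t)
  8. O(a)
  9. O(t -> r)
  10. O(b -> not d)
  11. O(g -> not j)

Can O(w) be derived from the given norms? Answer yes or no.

No

Premise 3 is O(not v -> w), but O(not v) is not derivable from the premises, so it does not yield O(w).
No other premise forces O(w). An ideal world satisfying every premise can still have w false, so O(w) is not derivable.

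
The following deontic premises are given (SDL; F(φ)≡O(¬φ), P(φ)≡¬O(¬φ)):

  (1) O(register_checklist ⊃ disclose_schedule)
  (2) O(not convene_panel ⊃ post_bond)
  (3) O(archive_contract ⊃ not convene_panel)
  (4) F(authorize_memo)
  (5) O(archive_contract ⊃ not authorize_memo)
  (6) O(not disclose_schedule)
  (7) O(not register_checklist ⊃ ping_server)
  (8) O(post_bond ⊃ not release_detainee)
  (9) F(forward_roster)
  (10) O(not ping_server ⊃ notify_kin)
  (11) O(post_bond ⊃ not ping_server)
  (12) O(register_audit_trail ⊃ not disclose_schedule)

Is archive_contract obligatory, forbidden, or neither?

Forbidden

From premise 6 we have O(not disclose_schedule).
Premise 1 is O(register_checklist ⊃ disclose_schedule); contrapositively O(not disclose_schedule ⊃ not register_checklist). Since O(not disclose_schedule) holds, K gives O(not register_checklist).
Premise 7 is O(not register_checklist ⊃ ping_server); since O(not register_checklist), deontic closure gives O(ping_server).
The contrapositive of premise 11 (O(post_bond ⊃ not ping_server)) is O(ping_server ⊃ not post_bond), and O(ping_server) is already established, so O(not post_bond).
Premise 2 is O(not convene_panel ⊃ post_bond); contrapositively O(not post_bond ⊃ convene_panel). Since O(not post_bond) holds, K gives O(convene_panel).
The contrapositive of premise 3 (O(archive_contract ⊃ not convene_panel)) is O(convene_panel ⊃ not archive_contract), and O(convene_panel) is already established, so O(not archive_contract).
Premises 4, 5, 8, 9, 10, 12 do not contribute to this derivation.
Thus O(not archive_contract), which is F(archive_contract): archive_contract is forbidden.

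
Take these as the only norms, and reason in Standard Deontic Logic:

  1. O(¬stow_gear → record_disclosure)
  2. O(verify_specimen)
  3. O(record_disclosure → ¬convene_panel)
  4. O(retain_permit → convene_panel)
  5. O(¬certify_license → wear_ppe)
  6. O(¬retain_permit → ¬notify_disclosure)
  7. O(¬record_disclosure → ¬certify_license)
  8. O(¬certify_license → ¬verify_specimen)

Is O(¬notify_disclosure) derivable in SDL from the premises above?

Premise 2 states O(verify_specimen) outright.
The contrapositive of premise 8 (O(¬certify_license → ¬verify_specimen)) is O(verify_specimen → certify_license), and O(verify_specimen) is already established, so O(certify_license).
The contrapositive of premise 7 (O(¬record_disclosure → ¬certify_license)) is O(certify_license → record_disclosure), and O(certify_license) is already established, so O(record_disclosure).
With premise 3, O(record_disclosure → ¬convene_panel), the K-axiom yields O(¬convene_panel).
Premise 4, O(retain_permit → convene_panel), contraposes to O(¬convene_panel → ¬retain_permit); with O(¬convene_panel) we get O(¬retain_permit).
From O(¬retain_permit) and premise 6, O(¬retain_permit → ¬notify_disclosure), we obtain O(¬notify_disclosure).
Premises 1, 5 do not contribute to this derivation.
So O(¬notify_disclosure) follows.

Yes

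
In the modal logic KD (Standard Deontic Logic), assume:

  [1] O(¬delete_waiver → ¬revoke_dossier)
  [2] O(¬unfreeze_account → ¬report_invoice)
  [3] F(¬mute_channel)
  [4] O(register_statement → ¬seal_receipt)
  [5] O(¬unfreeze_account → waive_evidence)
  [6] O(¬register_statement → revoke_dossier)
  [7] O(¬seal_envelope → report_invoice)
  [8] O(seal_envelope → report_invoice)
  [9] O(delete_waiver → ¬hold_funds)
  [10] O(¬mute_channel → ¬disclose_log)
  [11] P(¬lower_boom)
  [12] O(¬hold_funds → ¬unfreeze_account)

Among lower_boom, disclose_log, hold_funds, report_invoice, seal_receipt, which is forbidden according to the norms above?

Premises 8 and 7 cover both cases: O(seal_envelope → report_invoice) and O(¬seal_envelope → report_invoice). Since seal_envelope ∨ ¬seal_envelope is a tautology, O(report_invoice) follows.
The contrapositive of premise 2 (O(¬unfreeze_account → ¬report_invoice)) is O(report_invoice → unfreeze_account), and O(report_invoice) is already established, so O(unfreeze_account).
Premise 12 is O(¬hold_funds → ¬unfreeze_account); contrapositively O(unfreeze_account → hold_funds). Since O(unfreeze_account) holds, K gives O(hold_funds).
The contrapositive of premise 9 (O(delete_waiver → ¬hold_funds)) is O(hold_funds → ¬delete_waiver), and O(hold_funds) is already established, so O(¬delete_waiver).
Premise 1 is O(¬delete_waiver → ¬revoke_dossier); since O(¬delete_waiver), deontic closure gives O(¬revoke_dossier).
The contrapositive of premise 6 (O(¬register_statement → revoke_dossier)) is O(¬revoke_dossier → register_statement), and O(¬revoke_dossier) is already established, so O(register_statement).
From O(register_statement) and premise 4, O(register_statement → ¬seal_receipt), we obtain O(¬seal_receipt).
So O(¬seal_receipt) holds, i.e. seal_receipt is forbidden. None of the other listed options is forbidden under the premises.

seal_receipt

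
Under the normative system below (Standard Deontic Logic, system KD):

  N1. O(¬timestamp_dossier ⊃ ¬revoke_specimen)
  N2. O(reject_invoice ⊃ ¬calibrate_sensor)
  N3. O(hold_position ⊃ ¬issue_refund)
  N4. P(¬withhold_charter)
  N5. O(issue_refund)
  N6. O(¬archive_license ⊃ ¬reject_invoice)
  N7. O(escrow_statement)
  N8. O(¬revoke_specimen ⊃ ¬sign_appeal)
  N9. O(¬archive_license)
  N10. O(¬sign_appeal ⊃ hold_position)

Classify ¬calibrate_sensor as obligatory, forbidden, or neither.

Premise 2 is O(reject_invoice ⊃ ¬calibrate_sensor), but O(reject_invoice) is not derivable from the premises, so it does not yield O(¬calibrate_sensor).
No premise or chain of K-axiom applications forces O(¬calibrate_sensor), and none forces O(calibrate_sensor). So ¬calibrate_sensor is neither obligatory nor forbidden under these norms.

Neither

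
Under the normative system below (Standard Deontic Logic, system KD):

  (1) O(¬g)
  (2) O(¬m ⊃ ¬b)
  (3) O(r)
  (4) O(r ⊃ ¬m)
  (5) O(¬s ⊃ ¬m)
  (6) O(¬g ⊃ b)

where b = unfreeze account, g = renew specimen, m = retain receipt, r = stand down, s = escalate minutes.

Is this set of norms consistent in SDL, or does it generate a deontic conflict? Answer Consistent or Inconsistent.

Inconsistent

Premise 3 states O(r) outright.
Applying K to premise 4 (O(r ⊃ ¬m)) and O(r) yields O(¬m).
From O(¬m) and premise 2, O(¬m ⊃ ¬b), we obtain O(¬b).
Premise 6, O(¬g ⊃ b), contraposes to O(¬b ⊃ g); with O(¬b) we get O(g).
Yet premise 1 states O(¬g).
We now have both O(g) and O(¬g) — g is simultaneously obligatory and forbidden, violating the D-axiom.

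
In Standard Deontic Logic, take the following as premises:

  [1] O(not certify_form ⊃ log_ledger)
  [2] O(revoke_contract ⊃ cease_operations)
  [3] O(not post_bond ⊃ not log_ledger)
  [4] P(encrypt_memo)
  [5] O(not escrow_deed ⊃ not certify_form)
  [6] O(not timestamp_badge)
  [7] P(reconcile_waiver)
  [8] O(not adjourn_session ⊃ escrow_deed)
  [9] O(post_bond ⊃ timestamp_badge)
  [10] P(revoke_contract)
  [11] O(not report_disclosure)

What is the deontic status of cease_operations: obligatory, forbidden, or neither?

Neither

Premise 2 is O(revoke_contract ⊃ cease_operations), but O(revoke_contract) is not derivable from the premises (the permission P(revoke_contract) asserts only not O(not revoke_contract), not O(revoke_contract)), so it does not yield O(cease_operations).
No premise or chain of K-axiom applications forces O(cease_operations), and none forces O(not cease_operations). So cease_operations is neither obligatory nor forbidden under these norms.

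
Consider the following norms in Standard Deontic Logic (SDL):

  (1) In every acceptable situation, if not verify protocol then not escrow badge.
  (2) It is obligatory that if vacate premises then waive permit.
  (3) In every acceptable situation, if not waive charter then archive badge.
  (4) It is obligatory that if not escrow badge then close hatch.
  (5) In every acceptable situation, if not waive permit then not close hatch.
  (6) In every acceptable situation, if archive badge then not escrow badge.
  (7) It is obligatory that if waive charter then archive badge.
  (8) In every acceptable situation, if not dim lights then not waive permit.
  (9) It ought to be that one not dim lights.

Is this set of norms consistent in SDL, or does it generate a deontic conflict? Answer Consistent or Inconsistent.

Inconsistent

Premises 7 and 3 are O(waive_charter → archive_badge) and O(¬waive_charter → archive_badge); every ideal world satisfies waive_charter or ¬waive_charter, so in either case archive_badge holds — hence O(archive_badge).
From O(archive_badge) and premise 6, O(archive_badge → ¬escrow_badge), we obtain O(¬escrow_badge).
Applying K to premise 4 (O(¬escrow_badge → close_hatch)) and O(¬escrow_badge) yields O(close_hatch).
Premise 5 is O(¬waive_permit → ¬close_hatch); contrapositively O(close_hatch → waive_permit). Since O(close_hatch) holds, K gives O(waive_permit).
Premise 8 is O(¬dim_lights → ¬waive_permit); contrapositively O(waive_permit → dim_lights). Since O(waive_permit) holds, K gives O(dim_lights).
But premise 9 directly asserts O(¬dim_lights).
We now have both O(dim_lights) and O(¬dim_lights) — dim_lights is simultaneously obligatory and forbidden, violating the D-axiom.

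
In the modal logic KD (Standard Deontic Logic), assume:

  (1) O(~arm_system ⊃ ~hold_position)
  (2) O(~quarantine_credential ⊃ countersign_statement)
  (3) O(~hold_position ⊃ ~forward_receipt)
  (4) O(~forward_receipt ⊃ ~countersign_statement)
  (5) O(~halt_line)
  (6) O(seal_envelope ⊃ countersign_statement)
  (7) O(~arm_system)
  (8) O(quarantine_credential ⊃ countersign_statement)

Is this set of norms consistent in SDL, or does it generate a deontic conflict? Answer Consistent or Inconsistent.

Inconsistent

By case analysis on ~quarantine_credential: premise 2 gives O(~quarantine_credential ⊃ countersign_statement) and premise 8 gives O(quarantine_credential ⊃ countersign_statement), so O(countersign_statement) either way.
Premise 4, O(~forward_receipt ⊃ ~countersign_statement), contraposes to O(countersign_statement ⊃ forward_receipt); with O(countersign_statement) we get O(forward_receipt).
Premise 3, O(~hold_position ⊃ ~forward_receipt), contraposes to O(forward_receipt ⊃ hold_position); with O(forward_receipt) we get O(hold_position).
Premise 1 is O(~arm_system ⊃ ~hold_position); contrapositively O(hold_position ⊃ arm_system). Since O(hold_position) holds, K gives O(arm_system).
However, premise 7 gives O(~arm_system).
We now have both O(arm_system) and O(~arm_system) — arm_system is simultaneously obligatory and forbidden, violating the D-axiom.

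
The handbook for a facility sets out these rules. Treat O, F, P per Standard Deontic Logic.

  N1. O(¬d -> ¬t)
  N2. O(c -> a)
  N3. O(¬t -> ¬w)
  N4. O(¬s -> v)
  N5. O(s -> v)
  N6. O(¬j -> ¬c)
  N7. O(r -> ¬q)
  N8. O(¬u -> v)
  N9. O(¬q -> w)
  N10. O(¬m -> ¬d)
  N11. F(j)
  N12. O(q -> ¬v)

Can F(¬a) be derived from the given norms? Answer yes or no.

Premise 2 is O(c -> a), but O(c) is not derivable from the premises, so it does not yield O(a).
No other premise forces O(a). An ideal world satisfying every premise can still have ¬a true, so F(¬a) is not derivable.

No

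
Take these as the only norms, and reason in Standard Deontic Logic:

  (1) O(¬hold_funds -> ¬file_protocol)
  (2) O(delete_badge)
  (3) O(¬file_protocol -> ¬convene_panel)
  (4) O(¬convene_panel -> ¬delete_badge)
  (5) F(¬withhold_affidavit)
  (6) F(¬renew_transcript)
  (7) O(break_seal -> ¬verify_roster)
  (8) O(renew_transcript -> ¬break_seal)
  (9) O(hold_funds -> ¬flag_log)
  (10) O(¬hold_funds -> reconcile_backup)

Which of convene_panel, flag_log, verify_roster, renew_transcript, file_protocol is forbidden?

Premise 2 states O(delete_badge) outright.
The contrapositive of premise 4 (O(¬convene_panel -> ¬delete_badge)) is O(delete_badge -> convene_panel), and O(delete_badge) is already established, so O(convene_panel).
The contrapositive of premise 3 (O(¬file_protocol -> ¬convene_panel)) is O(convene_panel -> file_protocol), and O(convene_panel) is already established, so O(file_protocol).
Premise 1 is O(¬hold_funds -> ¬file_protocol); contrapositively O(file_protocol -> hold_funds). Since O(file_protocol) holds, K gives O(hold_funds).
Premise 9 is O(hold_funds -> ¬flag_log); since O(hold_funds), deontic closure gives O(¬flag_log).
So O(¬flag_log) holds, i.e. flag_log is forbidden. None of the other listed options is forbidden under the premises.

flag_log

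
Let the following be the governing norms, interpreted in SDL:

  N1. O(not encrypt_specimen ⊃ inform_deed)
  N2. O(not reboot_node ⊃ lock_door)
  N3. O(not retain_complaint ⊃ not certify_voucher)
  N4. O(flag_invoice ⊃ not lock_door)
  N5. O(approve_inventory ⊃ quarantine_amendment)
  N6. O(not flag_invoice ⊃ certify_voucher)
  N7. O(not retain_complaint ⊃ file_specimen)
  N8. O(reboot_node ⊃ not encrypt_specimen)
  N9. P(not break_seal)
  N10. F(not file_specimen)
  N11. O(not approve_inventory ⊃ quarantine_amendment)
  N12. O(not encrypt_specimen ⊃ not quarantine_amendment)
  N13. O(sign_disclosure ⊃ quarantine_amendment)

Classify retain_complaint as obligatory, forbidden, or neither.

Premises 11 and 5 cover both cases: O(not approve_inventory ⊃ quarantine_amendment) and O(approve_inventory ⊃ quarantine_amendment). Since not approve_inventory ∨ approve_inventory is a tautology, O(quarantine_amendment) follows.
Premise 12, O(not encrypt_specimen ⊃ not quarantine_amendment), contraposes to O(quarantine_amendment ⊃ encrypt_specimen); with O(quarantine_amendment) we get O(encrypt_specimen).
Premise 8, O(reboot_node ⊃ not encrypt_specimen), contraposes to O(encrypt_specimen ⊃ not reboot_node); with O(encrypt_specimen) we get O(not reboot_node).
From O(not reboot_node) and premise 2, O(not reboot_node ⊃ lock_door), we obtain O(lock_door).
Premise 4, O(flag_invoice ⊃ not lock_door), contraposes to O(lock_door ⊃ not flag_invoice); with O(lock_door) we get O(not flag_invoice).
Applying K to premise 6 (O(not flag_invoice ⊃ certify_voucher)) and O(not flag_invoice) yields O(certify_voucher).
Premise 3, O(not retain_complaint ⊃ not certify_voucher), contraposes to O(certify_voucher ⊃ retain_complaint); with O(certify_voucher) we get O(retain_complaint).
Premises 1, 7, 9, 10, 13 do not contribute to this derivation.
Hence retain_complaint is obligatory.

Obligatory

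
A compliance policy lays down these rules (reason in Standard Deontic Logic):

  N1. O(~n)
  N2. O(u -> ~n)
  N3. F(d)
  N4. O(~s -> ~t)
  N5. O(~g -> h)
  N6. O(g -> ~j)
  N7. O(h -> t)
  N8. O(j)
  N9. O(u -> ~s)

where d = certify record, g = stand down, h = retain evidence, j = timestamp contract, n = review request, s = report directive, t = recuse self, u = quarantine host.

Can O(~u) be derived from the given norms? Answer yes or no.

Yes

From premise 8 we have O(j).
Premise 6 is O(g -> ~j); contrapositively O(j -> ~g). Since O(j) holds, K gives O(~g).
With premise 5, O(~g -> h), the K-axiom yields O(h).
With premise 7, O(h -> t), the K-axiom yields O(t).
The contrapositive of premise 4 (O(~s -> ~t)) is O(t -> s), and O(t) is already established, so O(s).
Premise 9 is O(u -> ~s); contrapositively O(s -> ~u). Since O(s) holds, K gives O(~u).
Premises 1, 2, 3 do not contribute to this derivation.
So O(~u) follows.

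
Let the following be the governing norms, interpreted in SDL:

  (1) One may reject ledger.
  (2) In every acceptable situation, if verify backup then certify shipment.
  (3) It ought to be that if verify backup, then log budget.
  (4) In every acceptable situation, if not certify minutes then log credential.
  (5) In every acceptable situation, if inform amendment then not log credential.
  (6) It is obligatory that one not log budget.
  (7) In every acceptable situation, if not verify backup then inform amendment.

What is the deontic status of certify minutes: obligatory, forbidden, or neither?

Premise 6 gives O(¬log_budget).
Premise 3 is O(verify_backup → log_budget); contrapositively O(¬log_budget → ¬verify_backup). Since O(¬log_budget) holds, K gives O(¬verify_backup).
With premise 7, O(¬verify_backup → inform_amendment), the K-axiom yields O(inform_amendment).
With premise 5, O(inform_amendment → ¬log_credential), the K-axiom yields O(¬log_credential).
Premise 4, O(¬certify_minutes → log_credential), contraposes to O(¬log_credential → certify_minutes); with O(¬log_credential) we get O(certify_minutes).
Premises 1, 2 do not contribute to this derivation.
Hence certify_minutes is obligatory.

Obligatory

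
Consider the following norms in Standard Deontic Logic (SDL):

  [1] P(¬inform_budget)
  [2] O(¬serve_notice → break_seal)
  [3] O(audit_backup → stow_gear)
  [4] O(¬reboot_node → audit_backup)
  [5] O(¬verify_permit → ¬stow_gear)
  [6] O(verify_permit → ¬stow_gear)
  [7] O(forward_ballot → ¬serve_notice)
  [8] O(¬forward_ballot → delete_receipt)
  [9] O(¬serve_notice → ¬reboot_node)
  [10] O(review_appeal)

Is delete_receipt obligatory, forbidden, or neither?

Obligatory

Premises 6 and 5 are O(verify_permit → ¬stow_gear) and O(¬verify_permit → ¬stow_gear); every ideal world satisfies verify_permit or ¬verify_permit, so in either case ¬stow_gear holds — hence O(¬stow_gear).
Premise 3 is O(audit_backup → stow_gear); contrapositively O(¬stow_gear → ¬audit_backup). Since O(¬stow_gear) holds, K gives O(¬audit_backup).
Premise 4 is O(¬reboot_node → audit_backup); contrapositively O(¬audit_backup → reboot_node). Since O(¬audit_backup) holds, K gives O(reboot_node).
Premise 9 is O(¬serve_notice → ¬reboot_node); contrapositively O(reboot_node → serve_notice). Since O(reboot_node) holds, K gives O(serve_notice).
Premise 7 is O(forward_ballot → ¬serve_notice); contrapositively O(serve_notice → ¬forward_ballot). Since O(serve_notice) holds, K gives O(¬forward_ballot).
From O(¬forward_ballot) and premise 8, O(¬forward_ballot → delete_receipt), we obtain O(delete_receipt).
Premises 1, 2, 10 do not contribute to this derivation.
Hence delete_receipt is obligatory.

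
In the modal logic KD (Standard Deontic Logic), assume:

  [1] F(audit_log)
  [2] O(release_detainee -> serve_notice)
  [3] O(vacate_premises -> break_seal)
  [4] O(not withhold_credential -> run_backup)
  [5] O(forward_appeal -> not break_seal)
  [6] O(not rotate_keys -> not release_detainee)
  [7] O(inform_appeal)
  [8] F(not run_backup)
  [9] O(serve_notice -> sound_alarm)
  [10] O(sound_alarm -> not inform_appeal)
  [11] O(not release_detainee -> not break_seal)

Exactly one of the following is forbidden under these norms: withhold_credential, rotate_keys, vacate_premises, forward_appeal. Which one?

Premise 7 gives O(inform_appeal).
Premise 10, O(sound_alarm -> not inform_appeal), contraposes to O(inform_appeal -> not sound_alarm); with O(inform_appeal) we get O(not sound_alarm).
The contrapositive of premise 9 (O(serve_notice -> sound_alarm)) is O(not sound_alarm -> not serve_notice), and O(not sound_alarm) is already established, so O(not serve_notice).
Premise 2, O(release_detainee -> serve_notice), contraposes to O(not serve_notice -> not release_detainee); with O(not serve_notice) we get O(not release_detainee).
Premise 11 is O(not release_detainee -> not break_seal); since O(not release_detainee), deontic closure gives O(not break_seal).
Premise 3, O(vacate_premises -> break_seal), contraposes to O(not break_seal -> not vacate_premises); with O(not break_seal) we get O(not vacate_premises).
So O(not vacate_premises) holds, i.e. vacate_premises is forbidden. None of the other listed options is forbidden under the premises.

vacate_premises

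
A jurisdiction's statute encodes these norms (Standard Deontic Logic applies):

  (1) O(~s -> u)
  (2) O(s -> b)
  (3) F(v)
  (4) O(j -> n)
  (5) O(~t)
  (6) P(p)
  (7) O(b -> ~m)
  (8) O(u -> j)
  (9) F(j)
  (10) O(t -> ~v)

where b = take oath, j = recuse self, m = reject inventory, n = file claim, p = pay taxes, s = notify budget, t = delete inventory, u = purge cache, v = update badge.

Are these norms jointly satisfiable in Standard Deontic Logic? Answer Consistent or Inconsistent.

Consistent

Premise 10 is O(t -> ~v); even if O(~v) held, inferring O(t) would be affirming the consequent — invalid.
So O(t) is not derivable, and the apparent clash with O(~t) does not arise.
A world satisfying every obligation exists (e.g. b=true, j=false, m=false, n=false, p=false, s=true, t=false, u=false, v=false); no atom is both obligatory and forbidden, so the set is consistent.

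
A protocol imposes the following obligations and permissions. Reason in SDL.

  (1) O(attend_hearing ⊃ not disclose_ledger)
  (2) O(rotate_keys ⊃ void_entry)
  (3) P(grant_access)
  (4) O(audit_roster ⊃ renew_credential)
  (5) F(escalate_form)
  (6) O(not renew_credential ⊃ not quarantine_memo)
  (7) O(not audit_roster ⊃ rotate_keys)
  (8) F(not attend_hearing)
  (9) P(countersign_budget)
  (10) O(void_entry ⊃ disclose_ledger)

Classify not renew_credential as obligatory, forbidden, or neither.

Forbidden

F(not attend_hearing) at premise 8 means O(attend_hearing).
With premise 1, O(attend_hearing ⊃ not disclose_ledger), the K-axiom yields O(not disclose_ledger).
Premise 10, O(void_entry ⊃ disclose_ledger), contraposes to O(not disclose_ledger ⊃ not void_entry); with O(not disclose_ledger) we get O(not void_entry).
Premise 2 is O(rotate_keys ⊃ void_entry); contrapositively O(not void_entry ⊃ not rotate_keys). Since O(not void_entry) holds, K gives O(not rotate_keys).
The contrapositive of premise 7 (O(not audit_roster ⊃ rotate_keys)) is O(not rotate_keys ⊃ audit_roster), and O(not rotate_keys) is already established, so O(audit_roster).
Premise 4 is O(audit_roster ⊃ renew_credential); since O(audit_roster), deontic closure gives O(renew_credential).
Premises 3, 5, 6, 9 do not contribute to this derivation.
Thus O(renew_credential), which is F(not renew_credential): not renew_credential is forbidden.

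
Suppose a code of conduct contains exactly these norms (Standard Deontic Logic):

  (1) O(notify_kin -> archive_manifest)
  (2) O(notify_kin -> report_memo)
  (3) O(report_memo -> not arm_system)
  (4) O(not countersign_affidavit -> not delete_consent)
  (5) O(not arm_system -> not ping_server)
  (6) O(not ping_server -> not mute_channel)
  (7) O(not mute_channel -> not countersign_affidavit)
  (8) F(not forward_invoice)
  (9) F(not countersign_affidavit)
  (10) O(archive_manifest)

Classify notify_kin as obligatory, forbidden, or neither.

Forbidden

Premise 9 is F(not countersign_affidavit), i.e. O(countersign_affidavit).
Premise 7 is O(not mute_channel -> not countersign_affidavit); contrapositively O(countersign_affidavit -> mute_channel). Since O(countersign_affidavit) holds, K gives O(mute_channel).
Premise 6 is O(not ping_server -> not mute_channel); contrapositively O(mute_channel -> ping_server). Since O(mute_channel) holds, K gives O(ping_server).
Premise 5 is O(not arm_system -> not ping_server); contrapositively O(ping_server -> arm_system). Since O(ping_server) holds, K gives O(arm_system).
Premise 3, O(report_memo -> not arm_system), contraposes to O(arm_system -> not report_memo); with O(arm_system) we get O(not report_memo).
The contrapositive of premise 2 (O(notify_kin -> report_memo)) is O(not report_memo -> not notify_kin), and O(not report_memo) is already established, so O(not notify_kin).
Premises 1, 4, 8, 10 do not contribute to this derivation.
Thus O(not notify_kin), which is F(notify_kin): notify_kin is forbidden.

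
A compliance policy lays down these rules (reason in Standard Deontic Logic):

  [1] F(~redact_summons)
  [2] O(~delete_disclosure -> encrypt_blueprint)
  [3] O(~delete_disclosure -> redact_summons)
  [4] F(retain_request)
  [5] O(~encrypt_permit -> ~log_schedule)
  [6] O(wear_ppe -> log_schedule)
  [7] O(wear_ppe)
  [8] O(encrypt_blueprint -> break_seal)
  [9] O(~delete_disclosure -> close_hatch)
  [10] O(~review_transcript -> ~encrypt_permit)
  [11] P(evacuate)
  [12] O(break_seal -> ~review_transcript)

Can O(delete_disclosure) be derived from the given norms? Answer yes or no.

Yes

From premise 7 we have O(wear_ppe).
Premise 6 is O(wear_ppe -> log_schedule); since O(wear_ppe), deontic closure gives O(log_schedule).
Premise 5, O(~encrypt_permit -> ~log_schedule), contraposes to O(log_schedule -> encrypt_permit); with O(log_schedule) we get O(encrypt_permit).
Premise 10 is O(~review_transcript -> ~encrypt_permit); contrapositively O(encrypt_permit -> review_transcript). Since O(encrypt_permit) holds, K gives O(review_transcript).
Premise 12, O(break_seal -> ~review_transcript), contraposes to O(review_transcript -> ~break_seal); with O(review_transcript) we get O(~break_seal).
Premise 8 is O(encrypt_blueprint -> break_seal); contrapositively O(~break_seal -> ~encrypt_blueprint). Since O(~break_seal) holds, K gives O(~encrypt_blueprint).
Premise 2, O(~delete_disclosure -> encrypt_blueprint), contraposes to O(~encrypt_blueprint -> delete_disclosure); with O(~encrypt_blueprint) we get O(delete_disclosure).
Premises 1, 3, 4, 9, 11 do not contribute to this derivation.
So O(delete_disclosure) follows.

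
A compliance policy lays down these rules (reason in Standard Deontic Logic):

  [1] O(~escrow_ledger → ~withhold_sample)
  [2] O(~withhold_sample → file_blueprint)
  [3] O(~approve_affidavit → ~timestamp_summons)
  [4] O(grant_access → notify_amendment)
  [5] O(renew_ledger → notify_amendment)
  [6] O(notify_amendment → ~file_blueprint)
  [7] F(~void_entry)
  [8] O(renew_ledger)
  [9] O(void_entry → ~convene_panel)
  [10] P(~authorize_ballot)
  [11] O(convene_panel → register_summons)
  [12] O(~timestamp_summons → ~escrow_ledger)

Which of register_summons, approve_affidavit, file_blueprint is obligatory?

From premise 8 we have O(renew_ledger).
Applying K to premise 5 (O(renew_ledger → notify_amendment)) and O(renew_ledger) yields O(notify_amendment).
From O(notify_amendment) and premise 6, O(notify_amendment → ~file_blueprint), we obtain O(~file_blueprint).
Premise 2, O(~withhold_sample → file_blueprint), contraposes to O(~file_blueprint → withhold_sample); with O(~file_blueprint) we get O(withhold_sample).
The contrapositive of premise 1 (O(~escrow_ledger → ~withhold_sample)) is O(withhold_sample → escrow_ledger), and O(withhold_sample) is already established, so O(escrow_ledger).
Premise 12 is O(~timestamp_summons → ~escrow_ledger); contrapositively O(escrow_ledger → timestamp_summons). Since O(escrow_ledger) holds, K gives O(timestamp_summons).
Premise 3, O(~approve_affidavit → ~timestamp_summons), contraposes to O(timestamp_summons → approve_affidavit); with O(timestamp_summons) we get O(approve_affidavit).
So O(approve_affidavit) holds — approve_affidavit is obligatory. None of the other listed options is made obligatory by any chain of premises.

approve_affidavit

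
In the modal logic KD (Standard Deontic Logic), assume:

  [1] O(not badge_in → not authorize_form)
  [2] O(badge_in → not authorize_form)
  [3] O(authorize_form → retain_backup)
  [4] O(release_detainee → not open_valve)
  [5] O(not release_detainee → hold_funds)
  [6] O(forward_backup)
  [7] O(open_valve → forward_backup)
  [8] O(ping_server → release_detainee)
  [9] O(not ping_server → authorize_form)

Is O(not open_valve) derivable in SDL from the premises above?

Yes

Premises 2 and 1 are O(badge_in → not authorize_form) and O(not badge_in → not authorize_form); every ideal world satisfies badge_in or not badge_in, so in either case not authorize_form holds — hence O(not authorize_form).
Premise 9 is O(not ping_server → authorize_form); contrapositively O(not authorize_form → ping_server). Since O(not authorize_form) holds, K gives O(ping_server).
From O(ping_server) and premise 8, O(ping_server → release_detainee), we obtain O(release_detainee).
With premise 4, O(release_detainee → not open_valve), the K-axiom yields O(not open_valve).
Premises 3, 5, 6, 7 do not contribute to this derivation.
So O(not open_valve) follows.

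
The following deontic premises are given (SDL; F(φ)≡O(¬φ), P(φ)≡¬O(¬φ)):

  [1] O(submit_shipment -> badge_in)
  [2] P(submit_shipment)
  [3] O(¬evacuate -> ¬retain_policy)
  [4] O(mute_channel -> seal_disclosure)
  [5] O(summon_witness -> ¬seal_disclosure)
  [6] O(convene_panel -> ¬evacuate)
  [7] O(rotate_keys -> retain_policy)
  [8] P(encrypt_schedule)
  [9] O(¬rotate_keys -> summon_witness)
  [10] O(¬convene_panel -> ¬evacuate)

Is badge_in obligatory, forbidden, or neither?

Premise 1 is O(submit_shipment -> badge_in), but O(submit_shipment) is not derivable from the premises (the permission P(submit_shipment) asserts only ¬O(¬submit_shipment), not O(submit_shipment)), so it does not yield O(badge_in).
No premise or chain of K-axiom applications forces O(badge_in), and none forces O(¬badge_in). So badge_in is neither obligatory nor forbidden under these norms.

Neither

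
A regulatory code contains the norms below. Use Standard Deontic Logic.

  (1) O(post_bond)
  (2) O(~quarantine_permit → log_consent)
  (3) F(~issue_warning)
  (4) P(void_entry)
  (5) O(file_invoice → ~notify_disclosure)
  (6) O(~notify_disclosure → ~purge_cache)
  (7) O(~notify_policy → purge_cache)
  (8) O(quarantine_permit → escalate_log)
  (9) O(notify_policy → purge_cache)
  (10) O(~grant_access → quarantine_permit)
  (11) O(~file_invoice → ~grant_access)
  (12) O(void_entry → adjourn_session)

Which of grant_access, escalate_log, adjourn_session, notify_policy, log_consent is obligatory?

Premises 9 and 7 cover both cases: O(notify_policy → purge_cache) and O(~notify_policy → purge_cache). Since notify_policy ∨ ~notify_policy is a tautology, O(purge_cache) follows.
The contrapositive of premise 6 (O(~notify_disclosure → ~purge_cache)) is O(purge_cache → notify_disclosure), and O(purge_cache) is already established, so O(notify_disclosure).
Premise 5, O(file_invoice → ~notify_disclosure), contraposes to O(notify_disclosure → ~file_invoice); with O(notify_disclosure) we get O(~file_invoice).
From O(~file_invoice) and premise 11, O(~file_invoice → ~grant_access), we obtain O(~grant_access).
From O(~grant_access) and premise 10, O(~grant_access → quarantine_permit), we obtain O(quarantine_permit).
Applying K to premise 8 (O(quarantine_permit → escalate_log)) and O(quarantine_permit) yields O(escalate_log).
So O(escalate_log) holds — escalate_log is obligatory. None of the other listed options is made obligatory by any chain of premises.

escalate_log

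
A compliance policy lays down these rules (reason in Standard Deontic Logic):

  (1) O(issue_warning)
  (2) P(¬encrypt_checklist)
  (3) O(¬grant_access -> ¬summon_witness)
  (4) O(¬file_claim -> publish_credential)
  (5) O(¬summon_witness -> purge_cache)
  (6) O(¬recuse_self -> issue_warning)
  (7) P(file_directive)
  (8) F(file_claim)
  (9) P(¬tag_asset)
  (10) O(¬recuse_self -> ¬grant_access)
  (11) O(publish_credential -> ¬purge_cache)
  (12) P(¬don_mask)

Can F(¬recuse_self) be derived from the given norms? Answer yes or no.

Yes

F(file_claim) at premise 8 means O(¬file_claim).
With premise 4, O(¬file_claim -> publish_credential), the K-axiom yields O(publish_credential).
Applying K to premise 11 (O(publish_credential -> ¬purge_cache)) and O(publish_credential) yields O(¬purge_cache).
The contrapositive of premise 5 (O(¬summon_witness -> purge_cache)) is O(¬purge_cache -> summon_witness), and O(¬purge_cache) is already established, so O(summon_witness).
Premise 3, O(¬grant_access -> ¬summon_witness), contraposes to O(summon_witness -> grant_access); with O(summon_witness) we get O(grant_access).
Premise 10, O(¬recuse_self -> ¬grant_access), contraposes to O(grant_access -> recuse_self); with O(grant_access) we get O(recuse_self).
Premises 1, 2, 6, 7, 9, 12 do not contribute to this derivation.
So O(recuse_self) holds, i.e. F(¬recuse_self). The claim follows.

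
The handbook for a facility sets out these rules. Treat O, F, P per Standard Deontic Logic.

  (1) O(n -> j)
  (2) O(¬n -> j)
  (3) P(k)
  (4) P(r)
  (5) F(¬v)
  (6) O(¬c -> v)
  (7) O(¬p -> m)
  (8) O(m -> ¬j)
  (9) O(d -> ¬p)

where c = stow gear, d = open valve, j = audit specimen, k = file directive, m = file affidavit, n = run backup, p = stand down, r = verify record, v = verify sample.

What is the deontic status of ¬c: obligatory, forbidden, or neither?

Premise 6 is O(¬c -> v); even if O(v) held, inferring O(¬c) would be affirming the consequent — invalid.
No premise or chain of K-axiom applications forces O(¬c), and none forces O(c). So ¬c is neither obligatory nor forbidden under these norms.

Neither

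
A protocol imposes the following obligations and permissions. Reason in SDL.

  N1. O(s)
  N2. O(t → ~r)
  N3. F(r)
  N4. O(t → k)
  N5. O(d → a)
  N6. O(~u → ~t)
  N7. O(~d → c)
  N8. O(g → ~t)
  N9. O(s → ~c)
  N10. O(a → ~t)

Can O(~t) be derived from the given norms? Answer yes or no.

Premise 1 states O(s) outright.
With premise 9, O(s → ~c), the K-axiom yields O(~c).
Premise 7, O(~d → c), contraposes to O(~c → d); with O(~c) we get O(d).
With premise 5, O(d → a), the K-axiom yields O(a).
From O(a) and premise 10, O(a → ~t), we obtain O(~t).
Premises 2, 3, 4, 6, 8 do not contribute to this derivation.
So O(~t) follows.

Yes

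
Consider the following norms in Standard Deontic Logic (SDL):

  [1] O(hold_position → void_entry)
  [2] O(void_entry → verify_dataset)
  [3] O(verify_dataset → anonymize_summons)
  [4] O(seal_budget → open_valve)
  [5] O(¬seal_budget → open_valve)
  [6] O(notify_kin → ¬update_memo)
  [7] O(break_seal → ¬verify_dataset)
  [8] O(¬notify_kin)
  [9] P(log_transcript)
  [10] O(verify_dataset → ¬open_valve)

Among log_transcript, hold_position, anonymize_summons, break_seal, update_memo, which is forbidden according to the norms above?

Premises 5 and 4 are O(¬seal_budget → open_valve) and O(seal_budget → open_valve); every ideal world satisfies ¬seal_budget or seal_budget, so in either case open_valve holds — hence O(open_valve).
Premise 10, O(verify_dataset → ¬open_valve), contraposes to O(open_valve → ¬verify_dataset); with O(open_valve) we get O(¬verify_dataset).
Premise 2, O(void_entry → verify_dataset), contraposes to O(¬verify_dataset → ¬void_entry); with O(¬verify_dataset) we get O(¬void_entry).
Premise 1, O(hold_position → void_entry), contraposes to O(¬void_entry → ¬hold_position); with O(¬void_entry) we get O(¬hold_position).
So O(¬hold_position) holds, i.e. hold_position is forbidden. None of the other listed options is forbidden under the premises.

hold_position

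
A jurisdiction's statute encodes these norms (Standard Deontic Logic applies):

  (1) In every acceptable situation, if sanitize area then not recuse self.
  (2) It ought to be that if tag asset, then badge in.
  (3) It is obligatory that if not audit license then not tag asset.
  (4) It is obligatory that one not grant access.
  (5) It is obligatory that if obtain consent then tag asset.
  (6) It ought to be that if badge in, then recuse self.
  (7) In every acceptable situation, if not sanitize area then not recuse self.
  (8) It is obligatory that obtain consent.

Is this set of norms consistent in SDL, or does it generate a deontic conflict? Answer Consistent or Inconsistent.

Premises 7 and 1 are O(¬sanitize_area → ¬recuse_self) and O(sanitize_area → ¬recuse_self); every ideal world satisfies ¬sanitize_area or sanitize_area, so in either case ¬recuse_self holds — hence O(¬recuse_self).
The contrapositive of premise 6 (O(badge_in → recuse_self)) is O(¬recuse_self → ¬badge_in), and O(¬recuse_self) is already established, so O(¬badge_in).
Premise 2, O(tag_asset → badge_in), contraposes to O(¬badge_in → ¬tag_asset); with O(¬badge_in) we get O(¬tag_asset).
Premise 5, O(obtain_consent → tag_asset), contraposes to O(¬tag_asset → ¬obtain_consent); with O(¬tag_asset) we get O(¬obtain_consent).
However, premise 8 gives O(obtain_consent).
We now have both O(¬obtain_consent) and O(obtain_consent) — obtain_consent is simultaneously obligatory and forbidden, violating the D-axiom.

Inconsistent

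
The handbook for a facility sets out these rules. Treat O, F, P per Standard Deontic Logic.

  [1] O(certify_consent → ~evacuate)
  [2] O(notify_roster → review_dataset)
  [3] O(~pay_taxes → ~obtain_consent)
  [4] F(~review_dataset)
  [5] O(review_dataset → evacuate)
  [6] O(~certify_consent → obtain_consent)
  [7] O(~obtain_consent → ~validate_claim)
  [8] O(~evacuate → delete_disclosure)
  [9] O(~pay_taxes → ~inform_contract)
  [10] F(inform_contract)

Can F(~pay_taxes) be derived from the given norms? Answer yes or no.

F(~review_dataset) at premise 4 means O(review_dataset).
With premise 5, O(review_dataset → evacuate), the K-axiom yields O(evacuate).
The contrapositive of premise 1 (O(certify_consent → ~evacuate)) is O(evacuate → ~certify_consent), and O(evacuate) is already established, so O(~certify_consent).
With premise 6, O(~certify_consent → obtain_consent), the K-axiom yields O(obtain_consent).
The contrapositive of premise 3 (O(~pay_taxes → ~obtain_consent)) is O(obtain_consent → pay_taxes), and O(obtain_consent) is already established, so O(pay_taxes).
Premises 2, 7, 8, 9, 10 do not contribute to this derivation.
So O(pay_taxes) holds, i.e. F(~pay_taxes). The claim follows.

Yes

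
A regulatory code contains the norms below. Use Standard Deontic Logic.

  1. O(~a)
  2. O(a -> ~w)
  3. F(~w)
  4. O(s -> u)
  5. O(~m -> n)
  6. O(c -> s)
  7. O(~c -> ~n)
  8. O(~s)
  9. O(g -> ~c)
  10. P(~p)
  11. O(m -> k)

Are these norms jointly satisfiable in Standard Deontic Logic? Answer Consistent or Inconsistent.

Consistent

Premise 2 is O(a -> ~w), but O(a) is not derivable from the premises, so it does not yield O(~w).
So O(~w) is not derivable, and the apparent clash with O(w) does not arise.
A world satisfying every obligation exists (e.g. a=false, c=false, g=false, k=true, m=true, n=false, p=false, s=false, u=false, w=true); no atom is both obligatory and forbidden, so the set is consistent.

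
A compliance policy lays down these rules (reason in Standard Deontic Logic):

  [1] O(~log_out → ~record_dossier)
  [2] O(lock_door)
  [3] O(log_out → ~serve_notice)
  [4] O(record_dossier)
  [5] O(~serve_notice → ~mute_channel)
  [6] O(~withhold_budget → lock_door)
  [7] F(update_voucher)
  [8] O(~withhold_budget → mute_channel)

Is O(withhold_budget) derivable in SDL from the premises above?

Premise 4 states O(record_dossier) outright.
The contrapositive of premise 1 (O(~log_out → ~record_dossier)) is O(record_dossier → log_out), and O(record_dossier) is already established, so O(log_out).
With premise 3, O(log_out → ~serve_notice), the K-axiom yields O(~serve_notice).
Premise 5 is O(~serve_notice → ~mute_channel); since O(~serve_notice), deontic closure gives O(~mute_channel).
Premise 8 is O(~withhold_budget → mute_channel); contrapositively O(~mute_channel → withhold_budget). Since O(~mute_channel) holds, K gives O(withhold_budget).
Premises 2, 6, 7 do not contribute to this derivation.
So O(withhold_budget) follows.

Yes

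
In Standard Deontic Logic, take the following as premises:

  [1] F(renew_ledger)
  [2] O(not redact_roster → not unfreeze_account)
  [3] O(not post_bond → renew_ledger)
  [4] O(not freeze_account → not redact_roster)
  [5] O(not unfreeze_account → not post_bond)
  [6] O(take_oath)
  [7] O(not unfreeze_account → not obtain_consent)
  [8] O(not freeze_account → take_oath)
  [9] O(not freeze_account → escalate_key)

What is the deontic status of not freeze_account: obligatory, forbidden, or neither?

Premise 1 is F(renew_ledger), i.e. O(not renew_ledger).
Premise 3, O(not post_bond → renew_ledger), contraposes to O(not renew_ledger → post_bond); with O(not renew_ledger) we get O(post_bond).
The contrapositive of premise 5 (O(not unfreeze_account → not post_bond)) is O(post_bond → unfreeze_account), and O(post_bond) is already established, so O(unfreeze_account).
The contrapositive of premise 2 (O(not redact_roster → not unfreeze_account)) is O(unfreeze_account → redact_roster), and O(unfreeze_account) is already established, so O(redact_roster).
Premise 4, O(not freeze_account → not redact_roster), contraposes to O(redact_roster → freeze_account); with O(redact_roster) we get O(freeze_account).
Premises 6, 7, 8, 9 do not contribute to this derivation.
Thus O(freeze_account), which is F(not freeze_account): not freeze_account is forbidden.

Forbidden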